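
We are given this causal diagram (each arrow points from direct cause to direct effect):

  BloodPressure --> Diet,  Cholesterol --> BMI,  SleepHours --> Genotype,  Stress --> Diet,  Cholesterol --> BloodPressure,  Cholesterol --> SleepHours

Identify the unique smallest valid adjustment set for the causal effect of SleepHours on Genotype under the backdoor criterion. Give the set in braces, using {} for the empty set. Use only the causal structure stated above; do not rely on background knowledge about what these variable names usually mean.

{}

Variables eligible for adjustment (non-descendants of SleepHours, excluding SleepHours and Genotype): {BMI, BloodPressure, Cholesterol, Diet, Stress}.
Backdoor paths from SleepHours to Genotype:
  (none)
With no backdoor paths the empty set already satisfies the criterion, and it is trivially minimal.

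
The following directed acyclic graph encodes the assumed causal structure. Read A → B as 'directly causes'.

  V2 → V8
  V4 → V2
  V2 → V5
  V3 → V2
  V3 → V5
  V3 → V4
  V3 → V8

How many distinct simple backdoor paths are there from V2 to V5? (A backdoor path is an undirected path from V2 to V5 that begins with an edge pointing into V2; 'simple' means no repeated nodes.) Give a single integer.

2

A backdoor path from V2 to V5 is any simple undirected path whose first edge points into V2 (i.e. leaves V2 via a parent).
Parents of V2: {V3, V4}.
Enumerating:
  P1: V2 <- V3 -> V5
  P2: V2 <- V4 <- V3 -> V5
That exhausts the simple backdoor paths. Count: 2.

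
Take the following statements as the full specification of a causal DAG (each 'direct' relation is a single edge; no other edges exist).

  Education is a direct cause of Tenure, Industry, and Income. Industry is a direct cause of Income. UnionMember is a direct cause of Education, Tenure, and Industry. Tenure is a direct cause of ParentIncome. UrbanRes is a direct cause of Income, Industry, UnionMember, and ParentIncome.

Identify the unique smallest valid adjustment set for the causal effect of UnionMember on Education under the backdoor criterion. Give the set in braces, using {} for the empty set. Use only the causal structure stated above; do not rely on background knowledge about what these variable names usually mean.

{}

Variables eligible for adjustment (non-descendants of UnionMember, excluding UnionMember and Education): {UrbanRes}.
Backdoor paths from UnionMember to Education:
  P1: UnionMember <- UrbanRes -> Industry <- Education
  P2: UnionMember <- UrbanRes -> Industry -> Income <- Education
  P3: UnionMember <- UrbanRes -> ParentIncome <- Tenure <- Education
  P4: UnionMember <- UrbanRes -> Income <- Education
  P5: UnionMember <- UrbanRes -> Income <- Industry <- Education
Each backdoor path contains an unconditioned collider, so every path is already blocked with the empty conditioning set:
  P1: blocked at collider Industry (neither it nor any descendant is in the conditioning set).
  P2: blocked at collider Income (neither it nor any descendant is in the conditioning set).
  P3: blocked at collider ParentIncome (neither it nor any descendant is in the conditioning set).
  P4: blocked at collider Income (neither it nor any descendant is in the conditioning set).
  P5: blocked at collider Income (neither it nor any descendant is in the conditioning set).
The empty set is therefore the unique smallest valid set.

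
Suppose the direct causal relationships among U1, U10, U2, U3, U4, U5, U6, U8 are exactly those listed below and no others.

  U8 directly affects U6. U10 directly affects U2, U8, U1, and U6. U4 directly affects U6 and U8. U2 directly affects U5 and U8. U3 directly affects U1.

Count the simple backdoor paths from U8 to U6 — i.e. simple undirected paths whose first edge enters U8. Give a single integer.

3

A backdoor path from U8 to U6 is any simple undirected path whose first edge points into U8 (i.e. leaves U8 via a parent).
Parents of U8: {U10, U2, U4}.
Enumerating:
  P1: U8 <- U10 -> U6
  P2: U8 <- U2 <- U10 -> U6
  P3: U8 <- U4 -> U6
That exhausts the simple backdoor paths. Count: 3.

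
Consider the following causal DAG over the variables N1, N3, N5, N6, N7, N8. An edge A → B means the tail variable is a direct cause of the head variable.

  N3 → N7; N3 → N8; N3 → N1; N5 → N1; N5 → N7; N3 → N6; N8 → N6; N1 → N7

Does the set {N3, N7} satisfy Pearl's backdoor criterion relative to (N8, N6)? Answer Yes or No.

Backdoor paths from N8 to N6 (paths whose first edge points into N8):
  P1: N8 <- N3 -> N6
Condition 1 (no descendant of N8 in the set): holds — descendants of N8 are {N6}; none are in {N3, N7}.
Condition 2 (every backdoor path blocked by {N3, N7}):
  P1: blocked at fork node N3 ∈ conditioning set.
{N3, N7} satisfies the backdoor criterion.

Yes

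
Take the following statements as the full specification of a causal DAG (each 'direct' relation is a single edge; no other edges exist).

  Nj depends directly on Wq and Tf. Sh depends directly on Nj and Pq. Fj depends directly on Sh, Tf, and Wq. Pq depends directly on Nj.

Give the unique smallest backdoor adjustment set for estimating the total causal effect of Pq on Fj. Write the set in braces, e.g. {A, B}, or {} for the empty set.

Variables eligible for adjustment (non-descendants of Pq, excluding Pq and Fj): {Nj, Tf, Wq}.
Backdoor paths from Pq to Fj:
  P1: Pq <- Nj <- Tf -> Fj
  P2: Pq <- Nj <- Wq -> Fj
  P3: Pq <- Nj -> Sh -> Fj
The empty set is not sufficient: P1 (Pq <- Nj <- Tf -> Fj) has no collider blocking it and no conditioned non-collider, so it is open.
Try {Nj}:
  P1: blocked at chain node Nj ∈ conditioning set.
  P2: blocked at chain node Nj ∈ conditioning set.
  P3: blocked at fork node Nj ∈ conditioning set.
{Nj} contains no descendant of Pq and blocks every backdoor path.
No other singleton works — e.g. {Tf} leaves P2 open — so {Nj} is the unique smallest valid adjustment set.

{Nj}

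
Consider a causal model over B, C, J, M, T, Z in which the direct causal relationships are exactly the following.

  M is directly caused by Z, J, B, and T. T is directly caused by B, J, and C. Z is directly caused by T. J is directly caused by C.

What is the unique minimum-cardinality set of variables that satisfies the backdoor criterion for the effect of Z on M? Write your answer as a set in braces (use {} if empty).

Variables eligible for adjustment (non-descendants of Z, excluding Z and M): {B, C, J, T}.
Backdoor paths from Z to M:
  P1: Z <- T <- C -> J -> M
  P2: Z <- T <- J -> M
  P3: Z <- T <- B -> M
  P4: Z <- T -> M
The empty set is not sufficient: P1 (Z <- T <- C -> J -> M) has no collider blocking it and no conditioned non-collider, so it is open.
Try {T}:
  P1: blocked at chain node T ∈ conditioning set.
  P2: blocked at chain node T ∈ conditioning set.
  P3: blocked at chain node T ∈ conditioning set.
  P4: blocked at fork node T ∈ conditioning set.
{T} contains no descendant of Z and blocks every backdoor path.
No other singleton works — e.g. {C} leaves P2 open — so {T} is the unique smallest valid adjustment set.

{T}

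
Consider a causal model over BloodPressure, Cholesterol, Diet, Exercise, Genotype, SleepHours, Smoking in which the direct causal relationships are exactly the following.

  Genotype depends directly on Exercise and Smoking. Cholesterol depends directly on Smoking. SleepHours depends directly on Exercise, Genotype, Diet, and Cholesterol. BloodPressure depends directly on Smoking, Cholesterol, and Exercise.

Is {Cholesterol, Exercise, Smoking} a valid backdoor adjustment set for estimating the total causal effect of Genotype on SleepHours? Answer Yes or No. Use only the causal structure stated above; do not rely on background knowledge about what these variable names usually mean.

Yes

Backdoor paths from Genotype to SleepHours (paths whose first edge points into Genotype):
  P1: Genotype <- Exercise -> BloodPressure <- Smoking -> Cholesterol -> SleepHours
  P2: Genotype <- Exercise -> BloodPressure <- Cholesterol -> SleepHours
  P3: Genotype <- Exercise -> SleepHours
  P4: Genotype <- Smoking -> Cholesterol -> BloodPressure <- Exercise -> SleepHours
  P5: Genotype <- Smoking -> Cholesterol -> SleepHours
  P6: Genotype <- Smoking -> BloodPressure <- Exercise -> SleepHours
  P7: Genotype <- Smoking -> BloodPressure <- Cholesterol -> SleepHours
Condition 1 (no descendant of Genotype in the set): holds — descendants of Genotype are {SleepHours}; none are in {Cholesterol, Exercise, Smoking}.
Condition 2 (every backdoor path blocked by {Cholesterol, Exercise, Smoking}):
  P1: blocked at fork node Exercise ∈ conditioning set.
  P2: blocked at fork node Exercise ∈ conditioning set.
  P3: blocked at fork node Exercise ∈ conditioning set.
  P4: blocked at fork node Smoking ∈ conditioning set.
  P5: blocked at fork node Smoking ∈ conditioning set.
  P6: blocked at fork node Smoking ∈ conditioning set.
  P7: blocked at fork node Smoking ∈ conditioning set.
{Cholesterol, Exercise, Smoking} satisfies the backdoor criterion.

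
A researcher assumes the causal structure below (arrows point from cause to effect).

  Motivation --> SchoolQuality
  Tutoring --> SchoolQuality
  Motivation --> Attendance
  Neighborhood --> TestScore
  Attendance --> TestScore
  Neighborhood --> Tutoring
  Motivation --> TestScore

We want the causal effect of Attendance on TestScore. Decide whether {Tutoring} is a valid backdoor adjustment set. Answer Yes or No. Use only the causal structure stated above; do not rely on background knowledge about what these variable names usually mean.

Backdoor paths from Attendance to TestScore (paths whose first edge points into Attendance):
  P1: Attendance <- Motivation -> SchoolQuality <- Tutoring <- Neighborhood -> TestScore
  P2: Attendance <- Motivation -> TestScore
Condition 1 (no descendant of Attendance in the set): holds — descendants of Attendance are {TestScore}; none are in {Tutoring}.
Condition 2 (every backdoor path blocked by {Tutoring}):
  P1: blocked at collider SchoolQuality (neither it nor any descendant is in the conditioning set).
  P2: open — no interior node is in the conditioning set.
{Tutoring} does not satisfy the backdoor criterion.

No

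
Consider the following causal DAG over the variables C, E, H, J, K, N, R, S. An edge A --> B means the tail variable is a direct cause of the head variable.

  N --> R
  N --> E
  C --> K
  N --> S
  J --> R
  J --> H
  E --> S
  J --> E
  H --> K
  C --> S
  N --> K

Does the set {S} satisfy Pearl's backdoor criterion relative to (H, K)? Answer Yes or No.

No

Backdoor paths from H to K (paths whose first edge points into H):
  P1: H <- J -> R <- N -> E -> S <- C -> K
  P2: H <- J -> R <- N -> K
  P3: H <- J -> R <- N -> S <- C -> K
  P4: H <- J -> E <- N -> K
  P5: H <- J -> E <- N -> S <- C -> K
  P6: H <- J -> E -> S <- N -> K
  P7: H <- J -> E -> S <- C -> K
Condition 1 (no descendant of H in the set): holds — descendants of H are {K}; none are in {S}.
Condition 2 (every backdoor path blocked by {S}):
  P1: blocked at collider R (neither it nor any descendant is in the conditioning set).
  P2: blocked at collider R (neither it nor any descendant is in the conditioning set).
  P3: blocked at collider R (neither it nor any descendant is in the conditioning set).
  P4: open — collider(s) E are conditioned on (or have a conditioned descendant) and no non-collider on the path is in the set.
  P5: open — collider(s) E, S are conditioned on (or have a conditioned descendant) and no non-collider on the path is in the set.
  P6: open — collider(s) S are conditioned on (or have a conditioned descendant) and no non-collider on the path is in the set.
  P7: open — collider(s) S are conditioned on (or have a conditioned descendant) and no non-collider on the path is in the set.
{S} does not satisfy the backdoor criterion.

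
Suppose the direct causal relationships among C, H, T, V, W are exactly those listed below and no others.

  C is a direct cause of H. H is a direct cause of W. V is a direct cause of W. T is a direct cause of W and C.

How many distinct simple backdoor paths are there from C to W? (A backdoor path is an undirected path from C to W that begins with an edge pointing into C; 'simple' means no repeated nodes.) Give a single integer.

A backdoor path from C to W is any simple undirected path whose first edge points into C (i.e. leaves C via a parent).
Parents of C: {T}.
Enumerating:
  P1: C <- T -> W
That exhausts the simple backdoor paths. Count: 1.

1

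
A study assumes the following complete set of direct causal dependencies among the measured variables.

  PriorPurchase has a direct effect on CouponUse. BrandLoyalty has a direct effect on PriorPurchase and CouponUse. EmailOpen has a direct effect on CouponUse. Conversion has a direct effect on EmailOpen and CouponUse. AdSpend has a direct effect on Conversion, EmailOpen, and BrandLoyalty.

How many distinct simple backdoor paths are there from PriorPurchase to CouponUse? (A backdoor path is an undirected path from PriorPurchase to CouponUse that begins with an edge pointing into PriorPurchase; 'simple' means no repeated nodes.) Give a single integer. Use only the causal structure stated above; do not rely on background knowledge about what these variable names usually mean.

A backdoor path from PriorPurchase to CouponUse is any simple undirected path whose first edge points into PriorPurchase (i.e. leaves PriorPurchase via a parent).
Parents of PriorPurchase: {BrandLoyalty}.
Enumerating:
  P1: PriorPurchase <- BrandLoyalty <- AdSpend -> Conversion -> EmailOpen -> CouponUse
  P2: PriorPurchase <- BrandLoyalty <- AdSpend -> Conversion -> CouponUse
  P3: PriorPurchase <- BrandLoyalty <- AdSpend -> EmailOpen <- Conversion -> CouponUse
  P4: PriorPurchase <- BrandLoyalty <- AdSpend -> EmailOpen -> CouponUse
  P5: PriorPurchase <- BrandLoyalty -> CouponUse
That exhausts the simple backdoor paths. Count: 5.

5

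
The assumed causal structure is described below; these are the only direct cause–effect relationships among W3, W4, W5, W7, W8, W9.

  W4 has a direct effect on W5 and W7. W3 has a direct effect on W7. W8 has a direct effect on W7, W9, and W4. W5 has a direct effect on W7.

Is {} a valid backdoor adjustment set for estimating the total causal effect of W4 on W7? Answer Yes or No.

Backdoor paths from W4 to W7 (paths whose first edge points into W4):
  P1: W4 <- W8 -> W7
Condition 1 (no descendant of W4 in the set): holds — descendants of W4 are {W5, W7}; none are in {}.
Condition 2 (every backdoor path blocked by {}):
  P1: open — no interior node is in the conditioning set.
{} does not satisfy the backdoor criterion.

No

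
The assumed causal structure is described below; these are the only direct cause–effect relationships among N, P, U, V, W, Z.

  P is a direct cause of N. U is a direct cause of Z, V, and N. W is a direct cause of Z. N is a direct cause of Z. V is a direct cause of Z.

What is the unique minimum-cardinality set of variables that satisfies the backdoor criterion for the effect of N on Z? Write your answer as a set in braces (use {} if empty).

{U}

Variables eligible for adjustment (non-descendants of N, excluding N and Z): {P, U, V, W}.
Backdoor paths from N to Z:
  P1: N <- U -> V -> Z
  P2: N <- U -> Z
The empty set is not sufficient: P1 (N <- U -> V -> Z) has no collider blocking it and no conditioned non-collider, so it is open.
Try {U}:
  P1: blocked at fork node U ∈ conditioning set.
  P2: blocked at fork node U ∈ conditioning set.
{U} contains no descendant of N and blocks every backdoor path.
No other singleton works — e.g. {P} leaves P1 open — so {U} is the unique smallest valid adjustment set.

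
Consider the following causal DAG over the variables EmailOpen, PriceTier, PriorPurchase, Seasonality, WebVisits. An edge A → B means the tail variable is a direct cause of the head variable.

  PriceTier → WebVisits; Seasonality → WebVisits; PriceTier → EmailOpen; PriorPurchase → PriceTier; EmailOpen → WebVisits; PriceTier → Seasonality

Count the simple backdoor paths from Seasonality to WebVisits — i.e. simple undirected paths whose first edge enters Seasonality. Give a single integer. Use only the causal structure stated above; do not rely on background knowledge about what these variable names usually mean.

2

A backdoor path from Seasonality to WebVisits is any simple undirected path whose first edge points into Seasonality (i.e. leaves Seasonality via a parent).
Parents of Seasonality: {PriceTier}.
Enumerating:
  P1: Seasonality <- PriceTier -> EmailOpen -> WebVisits
  P2: Seasonality <- PriceTier -> WebVisits
That exhausts the simple backdoor paths. Count: 2.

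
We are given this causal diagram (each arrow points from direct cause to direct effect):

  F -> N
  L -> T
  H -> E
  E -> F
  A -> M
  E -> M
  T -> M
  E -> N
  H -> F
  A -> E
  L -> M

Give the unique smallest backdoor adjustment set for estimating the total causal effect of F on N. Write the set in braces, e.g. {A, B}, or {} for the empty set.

{E}

Variables eligible for adjustment (non-descendants of F, excluding F and N): {A, E, H, L, M, T}.
Backdoor paths from F to N:
  P1: F <- H -> E -> N
  P2: F <- E -> N
The empty set is not sufficient: P1 (F <- H -> E -> N) has no collider blocking it and no conditioned non-collider, so it is open.
Try {E}:
  P1: blocked at chain node E ∈ conditioning set.
  P2: blocked at fork node E ∈ conditioning set.
{E} contains no descendant of F and blocks every backdoor path.
No other singleton works — e.g. {H} leaves P2 open — so {E} is the unique smallest valid adjustment set.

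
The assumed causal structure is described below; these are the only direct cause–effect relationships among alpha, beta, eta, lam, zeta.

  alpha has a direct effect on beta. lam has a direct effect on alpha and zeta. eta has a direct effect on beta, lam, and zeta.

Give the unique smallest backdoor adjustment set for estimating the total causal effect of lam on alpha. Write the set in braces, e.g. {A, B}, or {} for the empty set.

{}

Variables eligible for adjustment (non-descendants of lam, excluding lam and alpha): {eta}.
Backdoor paths from lam to alpha:
  P1: lam <- eta -> beta <- alpha
Each backdoor path contains an unconditioned collider, so every path is already blocked with the empty conditioning set:
  P1: blocked at collider beta (neither it nor any descendant is in the conditioning set).
The empty set is therefore the unique smallest valid set.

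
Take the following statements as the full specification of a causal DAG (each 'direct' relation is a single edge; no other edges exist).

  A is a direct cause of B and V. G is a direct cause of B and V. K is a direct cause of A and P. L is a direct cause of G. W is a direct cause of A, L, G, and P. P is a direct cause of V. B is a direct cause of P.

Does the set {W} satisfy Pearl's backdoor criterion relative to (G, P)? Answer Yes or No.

Backdoor paths from G to P (paths whose first edge points into G):
  P1: G <- W -> A <- K -> P
  P2: G <- W -> A -> B -> P
  P3: G <- W -> A -> V <- P
  P4: G <- W -> P
  P5: G <- L <- W -> A <- K -> P
  P6: G <- L <- W -> A -> B -> P
  P7: G <- L <- W -> A -> V <- P
  P8: G <- L <- W -> P
Condition 1 (no descendant of G in the set): holds — descendants of G are {B, P, V}; none are in {W}.
Condition 2 (every backdoor path blocked by {W}):
  P1: blocked at fork node W ∈ conditioning set.
  P2: blocked at fork node W ∈ conditioning set.
  P3: blocked at fork node W ∈ conditioning set.
  P4: blocked at fork node W ∈ conditioning set.
  P5: blocked at fork node W ∈ conditioning set.
  P6: blocked at fork node W ∈ conditioning set.
  P7: blocked at fork node W ∈ conditioning set.
  P8: blocked at fork node W ∈ conditioning set.
{W} satisfies the backdoor criterion.

Yes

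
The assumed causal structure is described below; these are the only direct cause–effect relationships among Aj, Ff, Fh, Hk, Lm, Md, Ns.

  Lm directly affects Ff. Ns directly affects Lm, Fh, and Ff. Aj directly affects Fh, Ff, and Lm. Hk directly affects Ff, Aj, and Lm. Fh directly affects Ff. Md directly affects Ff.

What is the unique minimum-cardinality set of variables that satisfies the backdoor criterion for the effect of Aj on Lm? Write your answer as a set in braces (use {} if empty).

{Hk}

Variables eligible for adjustment (non-descendants of Aj, excluding Aj and Lm): {Hk, Md, Ns}.
Backdoor paths from Aj to Lm:
  P1: Aj <- Hk -> Lm
  P2: Aj <- Hk -> Ff <- Ns -> Lm
  P3: Aj <- Hk -> Ff <- Fh <- Ns -> Lm
  P4: Aj <- Hk -> Ff <- Lm
The empty set is not sufficient: P1 (Aj <- Hk -> Lm) has no collider blocking it and no conditioned non-collider, so it is open.
Try {Hk}:
  P1: blocked at fork node Hk ∈ conditioning set.
  P2: blocked at fork node Hk ∈ conditioning set.
  P3: blocked at fork node Hk ∈ conditioning set.
  P4: blocked at fork node Hk ∈ conditioning set.
{Hk} contains no descendant of Aj and blocks every backdoor path.
No other singleton works — e.g. {Ns} leaves P1 open — so {Hk} is the unique smallest valid adjustment set.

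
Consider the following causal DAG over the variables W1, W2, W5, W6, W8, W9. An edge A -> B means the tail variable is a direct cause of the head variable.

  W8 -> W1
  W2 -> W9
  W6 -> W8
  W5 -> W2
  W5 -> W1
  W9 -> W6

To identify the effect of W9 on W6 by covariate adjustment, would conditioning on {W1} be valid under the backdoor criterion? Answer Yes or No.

Backdoor paths from W9 to W6 (paths whose first edge points into W9):
  P1: W9 <- W2 <- W5 -> W1 <- W8 <- W6
Condition 1 (no descendant of W9 in the set): FAILS — W1 is a descendant of W9.
Condition 2 (every backdoor path blocked by {W1}):
  P1: open — collider(s) W1 are conditioned on (or have a conditioned descendant) and no non-collider on the path is in the set.
{W1} does not satisfy the backdoor criterion.

No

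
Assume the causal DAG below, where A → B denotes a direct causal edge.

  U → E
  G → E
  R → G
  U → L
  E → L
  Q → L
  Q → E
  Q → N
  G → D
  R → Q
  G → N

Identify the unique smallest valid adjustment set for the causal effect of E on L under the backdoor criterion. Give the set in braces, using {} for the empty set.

{Q, U}

Variables eligible for adjustment (non-descendants of E, excluding E and L): {D, G, N, Q, R, U}.
Backdoor paths from E to L:
  P1: E <- G <- R -> Q -> L
  P2: E <- G -> N <- Q -> L
  P3: E <- U -> L
  P4: E <- Q -> L
The empty set is not sufficient: P1 (E <- G <- R -> Q -> L) has no collider blocking it and no conditioned non-collider, so it is open.
Try {Q, U}:
  P1: blocked at chain node Q ∈ conditioning set.
  P2: blocked at collider N (neither it nor any descendant is in the conditioning set).
  P3: blocked at fork node U ∈ conditioning set.
  P4: blocked at fork node Q ∈ conditioning set.
{Q, U} contains no descendant of E and blocks every backdoor path.
Every element of {Q, U} is needed (dropping Q leaves P1 open; dropping U leaves P3 open), so no proper subset is valid.
Among all size-2 subsets of the eligible variables, only {Q, U} blocks every backdoor path, so it is the unique smallest valid adjustment set.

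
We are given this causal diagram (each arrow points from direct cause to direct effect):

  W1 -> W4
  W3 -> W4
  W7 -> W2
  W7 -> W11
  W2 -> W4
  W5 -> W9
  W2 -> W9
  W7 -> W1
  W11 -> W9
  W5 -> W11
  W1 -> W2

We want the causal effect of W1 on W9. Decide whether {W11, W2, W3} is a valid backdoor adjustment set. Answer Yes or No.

Backdoor paths from W1 to W9 (paths whose first edge points into W1):
  P1: W1 <- W7 -> W2 -> W9
  P2: W1 <- W7 -> W11 <- W5 -> W9
  P3: W1 <- W7 -> W11 -> W9
Condition 1 (no descendant of W1 in the set): FAILS — W2 is a descendant of W1.
Condition 2 (every backdoor path blocked by {W11, W2, W3}):
  P1: blocked at chain node W2 ∈ conditioning set.
  P2: open — collider(s) W11 are conditioned on (or have a conditioned descendant) and no non-collider on the path is in the set.
  P3: blocked at chain node W11 ∈ conditioning set.
{W11, W2, W3} does not satisfy the backdoor criterion.

No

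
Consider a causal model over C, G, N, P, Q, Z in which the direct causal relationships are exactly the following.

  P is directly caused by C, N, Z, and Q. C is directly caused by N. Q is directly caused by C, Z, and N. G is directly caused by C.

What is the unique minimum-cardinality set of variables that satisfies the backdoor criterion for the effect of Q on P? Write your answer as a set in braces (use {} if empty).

Variables eligible for adjustment (non-descendants of Q, excluding Q and P): {C, G, N, Z}.
Backdoor paths from Q to P:
  P1: Q <- N -> C -> P
  P2: Q <- N -> P
  P3: Q <- C <- N -> P
  P4: Q <- C -> P
  P5: Q <- Z -> P
The empty set is not sufficient: P1 (Q <- N -> C -> P) has no collider blocking it and no conditioned non-collider, so it is open.
Try {C, N, Z}:
  P1: blocked at fork node N ∈ conditioning set.
  P2: blocked at fork node N ∈ conditioning set.
  P3: blocked at chain node C ∈ conditioning set.
  P4: blocked at fork node C ∈ conditioning set.
  P5: blocked at fork node Z ∈ conditioning set.
{C, N, Z} contains no descendant of Q and blocks every backdoor path.
Every element of {C, N, Z} is needed (dropping C leaves P4 open; dropping N leaves P2 open; dropping Z leaves P5 open), so no proper subset is valid.
Among all size-3 subsets of the eligible variables, only {C, N, Z} blocks every backdoor path, so it is the unique smallest valid adjustment set.

{C, N, Z}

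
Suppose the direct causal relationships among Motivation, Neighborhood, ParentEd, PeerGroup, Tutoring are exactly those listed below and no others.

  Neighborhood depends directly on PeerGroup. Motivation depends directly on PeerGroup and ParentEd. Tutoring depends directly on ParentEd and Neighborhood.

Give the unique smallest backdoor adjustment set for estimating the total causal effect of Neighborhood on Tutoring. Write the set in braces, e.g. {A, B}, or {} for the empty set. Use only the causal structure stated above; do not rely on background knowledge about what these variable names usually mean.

{}

Variables eligible for adjustment (non-descendants of Neighborhood, excluding Neighborhood and Tutoring): {Motivation, ParentEd, PeerGroup}.
Backdoor paths from Neighborhood to Tutoring:
  P1: Neighborhood <- PeerGroup -> Motivation <- ParentEd -> Tutoring
Each backdoor path contains an unconditioned collider, so every path is already blocked with the empty conditioning set:
  P1: blocked at collider Motivation (neither it nor any descendant is in the conditioning set).
The empty set is therefore the unique smallest valid set.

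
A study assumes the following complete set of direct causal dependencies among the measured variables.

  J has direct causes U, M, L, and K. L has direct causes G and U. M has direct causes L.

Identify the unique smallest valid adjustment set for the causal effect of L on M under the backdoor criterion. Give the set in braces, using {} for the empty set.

Variables eligible for adjustment (non-descendants of L, excluding L and M): {G, K, U}.
Backdoor paths from L to M:
  P1: L <- U -> J <- M
Each backdoor path contains an unconditioned collider, so every path is already blocked with the empty conditioning set:
  P1: blocked at collider J (neither it nor any descendant is in the conditioning set).
The empty set is therefore the unique smallest valid set.

{}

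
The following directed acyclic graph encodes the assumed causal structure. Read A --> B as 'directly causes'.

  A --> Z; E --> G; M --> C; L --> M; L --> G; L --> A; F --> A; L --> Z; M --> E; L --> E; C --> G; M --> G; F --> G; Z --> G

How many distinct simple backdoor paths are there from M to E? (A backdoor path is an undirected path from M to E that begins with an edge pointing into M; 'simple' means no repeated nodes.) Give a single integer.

6

A backdoor path from M to E is any simple undirected path whose first edge points into M (i.e. leaves M via a parent).
Parents of M: {L}.
Enumerating:
  P1: M <- L -> A <- F -> G <- E
  P2: M <- L -> A -> Z -> G <- E
  P3: M <- L -> Z <- A <- F -> G <- E
  P4: M <- L -> Z -> G <- E
  P5: M <- L -> E
  P6: M <- L -> G <- E
That exhausts the simple backdoor paths. Count: 6.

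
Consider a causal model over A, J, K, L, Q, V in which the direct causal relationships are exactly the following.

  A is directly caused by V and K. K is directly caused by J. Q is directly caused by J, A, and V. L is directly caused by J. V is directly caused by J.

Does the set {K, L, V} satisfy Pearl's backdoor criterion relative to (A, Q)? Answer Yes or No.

Backdoor paths from A to Q (paths whose first edge points into A):
  P1: A <- V <- J -> Q
  P2: A <- V -> Q
  P3: A <- K <- J -> V -> Q
  P4: A <- K <- J -> Q
Condition 1 (no descendant of A in the set): holds — descendants of A are {Q}; none are in {K, L, V}.
Condition 2 (every backdoor path blocked by {K, L, V}):
  P1: blocked at chain node V ∈ conditioning set.
  P2: blocked at fork node V ∈ conditioning set.
  P3: blocked at chain node K ∈ conditioning set.
  P4: blocked at chain node K ∈ conditioning set.
{K, L, V} satisfies the backdoor criterion.

Yes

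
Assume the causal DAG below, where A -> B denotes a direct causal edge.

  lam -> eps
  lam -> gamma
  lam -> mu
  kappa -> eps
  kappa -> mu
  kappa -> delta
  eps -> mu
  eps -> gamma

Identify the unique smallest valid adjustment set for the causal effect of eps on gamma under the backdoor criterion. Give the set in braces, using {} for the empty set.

{lam}

Variables eligible for adjustment (non-descendants of eps, excluding eps and gamma): {delta, kappa, lam}.
Backdoor paths from eps to gamma:
  P1: eps <- kappa -> mu <- lam -> gamma
  P2: eps <- lam -> gamma
The empty set is not sufficient: P2 (eps <- lam -> gamma) has no collider blocking it and no conditioned non-collider, so it is open.
Try {lam}:
  P1: blocked at collider mu (neither it nor any descendant is in the conditioning set).
  P2: blocked at fork node lam ∈ conditioning set.
{lam} contains no descendant of eps and blocks every backdoor path.
No other singleton works — e.g. {kappa} leaves P2 open — so {lam} is the unique smallest valid adjustment set.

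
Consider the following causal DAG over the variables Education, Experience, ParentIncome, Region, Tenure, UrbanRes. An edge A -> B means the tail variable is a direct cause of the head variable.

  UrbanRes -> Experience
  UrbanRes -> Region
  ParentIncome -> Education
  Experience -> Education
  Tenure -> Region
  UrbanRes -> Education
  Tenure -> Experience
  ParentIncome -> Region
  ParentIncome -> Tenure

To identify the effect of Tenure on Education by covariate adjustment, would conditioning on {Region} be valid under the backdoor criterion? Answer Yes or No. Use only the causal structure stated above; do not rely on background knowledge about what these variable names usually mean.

Backdoor paths from Tenure to Education (paths whose first edge points into Tenure):
  P1: Tenure <- ParentIncome -> Region <- UrbanRes -> Experience -> Education
  P2: Tenure <- ParentIncome -> Region <- UrbanRes -> Education
  P3: Tenure <- ParentIncome -> Education
Condition 1 (no descendant of Tenure in the set): FAILS — Region is a descendant of Tenure.
Condition 2 (every backdoor path blocked by {Region}):
  P1: open — collider(s) Region are conditioned on (or have a conditioned descendant) and no non-collider on the path is in the set.
  P2: open — collider(s) Region are conditioned on (or have a conditioned descendant) and no non-collider on the path is in the set.
  P3: open — no interior node is in the conditioning set.
{Region} does not satisfy the backdoor criterion.

No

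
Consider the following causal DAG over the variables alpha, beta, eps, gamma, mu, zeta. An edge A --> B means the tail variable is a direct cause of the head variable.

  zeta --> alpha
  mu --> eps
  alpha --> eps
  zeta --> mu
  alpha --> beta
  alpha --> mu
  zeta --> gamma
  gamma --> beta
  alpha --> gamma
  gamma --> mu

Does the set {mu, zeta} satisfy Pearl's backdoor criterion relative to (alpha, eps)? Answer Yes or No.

Backdoor paths from alpha to eps (paths whose first edge points into alpha):
  P1: alpha <- zeta -> gamma -> mu -> eps
  P2: alpha <- zeta -> mu -> eps
Condition 1 (no descendant of alpha in the set): FAILS — mu is a descendant of alpha.
Condition 2 (every backdoor path blocked by {mu, zeta}):
  P1: blocked at fork node zeta ∈ conditioning set.
  P2: blocked at fork node zeta ∈ conditioning set.
{mu, zeta} does not satisfy the backdoor criterion.

No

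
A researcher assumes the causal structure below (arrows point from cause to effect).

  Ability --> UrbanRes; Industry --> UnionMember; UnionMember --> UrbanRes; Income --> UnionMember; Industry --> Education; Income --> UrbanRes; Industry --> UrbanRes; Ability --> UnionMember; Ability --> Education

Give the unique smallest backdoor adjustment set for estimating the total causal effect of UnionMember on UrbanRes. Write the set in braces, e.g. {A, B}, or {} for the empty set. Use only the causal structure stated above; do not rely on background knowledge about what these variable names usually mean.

{Ability, Income, Industry}

Variables eligible for adjustment (non-descendants of UnionMember, excluding UnionMember and UrbanRes): {Ability, Education, Income, Industry}.
Backdoor paths from UnionMember to UrbanRes:
  P1: UnionMember <- Income -> UrbanRes
  P2: UnionMember <- Industry -> Education <- Ability -> UrbanRes
  P3: UnionMember <- Industry -> UrbanRes
  P4: UnionMember <- Ability -> Education <- Industry -> UrbanRes
  P5: UnionMember <- Ability -> UrbanRes
The empty set is not sufficient: P1 (UnionMember <- Income -> UrbanRes) has no collider blocking it and no conditioned non-collider, so it is open.
Try {Ability, Income, Industry}:
  P1: blocked at fork node Income ∈ conditioning set.
  P2: blocked at fork node Industry ∈ conditioning set.
  P3: blocked at fork node Industry ∈ conditioning set.
  P4: blocked at fork node Ability ∈ conditioning set.
  P5: blocked at fork node Ability ∈ conditioning set.
{Ability, Income, Industry} contains no descendant of UnionMember and blocks every backdoor path.
Every element of {Ability, Income, Industry} is needed (dropping Ability leaves P5 open; dropping Income leaves P1 open; dropping Industry leaves P3 open), so no proper subset is valid.
Among all size-3 subsets of the eligible variables, only {Ability, Income, Industry} blocks every backdoor path, so it is the unique smallest valid adjustment set.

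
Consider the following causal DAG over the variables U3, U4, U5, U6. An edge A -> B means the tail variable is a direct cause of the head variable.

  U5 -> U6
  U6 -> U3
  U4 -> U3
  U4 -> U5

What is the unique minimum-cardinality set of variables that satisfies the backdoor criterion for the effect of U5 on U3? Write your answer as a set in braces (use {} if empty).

{U4}

Variables eligible for adjustment (non-descendants of U5, excluding U5 and U3): {U4}.
Backdoor paths from U5 to U3:
  P1: U5 <- U4 -> U3
The empty set is not sufficient: P1 (U5 <- U4 -> U3) has no collider blocking it and no conditioned non-collider, so it is open.
Try {U4}:
  P1: blocked at fork node U4 ∈ conditioning set.
{U4} contains no descendant of U5 and blocks every backdoor path.
{U4} is the unique smallest valid adjustment set.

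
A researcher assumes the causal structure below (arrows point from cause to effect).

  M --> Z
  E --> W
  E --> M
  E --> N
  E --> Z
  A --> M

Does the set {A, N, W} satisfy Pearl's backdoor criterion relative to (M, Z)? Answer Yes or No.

Backdoor paths from M to Z (paths whose first edge points into M):
  P1: M <- E -> Z
Condition 1 (no descendant of M in the set): holds — descendants of M are {Z}; none are in {A, N, W}.
Condition 2 (every backdoor path blocked by {A, N, W}):
  P1: open — no interior node is in the conditioning set.
{A, N, W} does not satisfy the backdoor criterion.

No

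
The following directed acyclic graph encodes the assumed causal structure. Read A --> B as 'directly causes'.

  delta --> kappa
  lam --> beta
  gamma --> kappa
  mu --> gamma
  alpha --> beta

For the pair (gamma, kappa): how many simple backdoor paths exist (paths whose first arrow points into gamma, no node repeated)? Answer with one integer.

0

A backdoor path from gamma to kappa is any simple undirected path whose first edge points into gamma (i.e. leaves gamma via a parent).
Parents of gamma: {mu}.
No simple path from any parent of gamma reaches kappa without revisiting gamma, so there are no backdoor paths.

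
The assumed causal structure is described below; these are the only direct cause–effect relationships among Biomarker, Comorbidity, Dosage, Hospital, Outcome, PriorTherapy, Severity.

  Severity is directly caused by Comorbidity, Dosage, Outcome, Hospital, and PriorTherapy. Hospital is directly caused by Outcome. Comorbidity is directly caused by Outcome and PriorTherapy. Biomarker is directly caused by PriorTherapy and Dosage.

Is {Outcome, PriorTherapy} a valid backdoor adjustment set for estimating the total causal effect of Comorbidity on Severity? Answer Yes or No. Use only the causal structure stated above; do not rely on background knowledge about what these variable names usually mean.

Backdoor paths from Comorbidity to Severity (paths whose first edge points into Comorbidity):
  P1: Comorbidity <- PriorTherapy -> Biomarker <- Dosage -> Severity
  P2: Comorbidity <- PriorTherapy -> Severity
  P3: Comorbidity <- Outcome -> Hospital -> Severity
  P4: Comorbidity <- Outcome -> Severity
Condition 1 (no descendant of Comorbidity in the set): holds — descendants of Comorbidity are {Severity}; none are in {Outcome, PriorTherapy}.
Condition 2 (every backdoor path blocked by {Outcome, PriorTherapy}):
  P1: blocked at fork node PriorTherapy ∈ conditioning set.
  P2: blocked at fork node PriorTherapy ∈ conditioning set.
  P3: blocked at fork node Outcome ∈ conditioning set.
  P4: blocked at fork node Outcome ∈ conditioning set.
{Outcome, PriorTherapy} satisfies the backdoor criterion.

Yes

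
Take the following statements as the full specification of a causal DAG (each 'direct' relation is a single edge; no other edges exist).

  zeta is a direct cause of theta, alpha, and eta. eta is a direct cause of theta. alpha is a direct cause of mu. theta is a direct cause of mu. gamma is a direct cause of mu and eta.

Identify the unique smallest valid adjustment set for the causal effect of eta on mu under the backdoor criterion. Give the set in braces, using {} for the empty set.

{gamma, zeta}

Variables eligible for adjustment (non-descendants of eta, excluding eta and mu): {alpha, gamma, zeta}.
Backdoor paths from eta to mu:
  P1: eta <- zeta -> alpha -> mu
  P2: eta <- zeta -> theta -> mu
  P3: eta <- gamma -> mu
The empty set is not sufficient: P1 (eta <- zeta -> alpha -> mu) has no collider blocking it and no conditioned non-collider, so it is open.
Try {gamma, zeta}:
  P1: blocked at fork node zeta ∈ conditioning set.
  P2: blocked at fork node zeta ∈ conditioning set.
  P3: blocked at fork node gamma ∈ conditioning set.
{gamma, zeta} contains no descendant of eta and blocks every backdoor path.
Every element of {gamma, zeta} is needed (dropping gamma leaves P3 open; dropping zeta leaves P1 open), so no proper subset is valid.
Among all size-2 subsets of the eligible variables, only {gamma, zeta} blocks every backdoor path, so it is the unique smallest valid adjustment set.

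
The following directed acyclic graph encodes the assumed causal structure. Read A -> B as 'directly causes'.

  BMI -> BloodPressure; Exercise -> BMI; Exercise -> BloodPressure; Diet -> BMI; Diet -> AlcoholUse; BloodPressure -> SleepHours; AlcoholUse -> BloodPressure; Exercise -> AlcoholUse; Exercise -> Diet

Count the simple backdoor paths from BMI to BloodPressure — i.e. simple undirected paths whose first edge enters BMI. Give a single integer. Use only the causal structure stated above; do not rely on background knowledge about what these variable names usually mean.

7

A backdoor path from BMI to BloodPressure is any simple undirected path whose first edge points into BMI (i.e. leaves BMI via a parent).
Parents of BMI: {Diet, Exercise}.
Enumerating:
  P1: BMI <- Exercise -> Diet -> AlcoholUse -> BloodPressure
  P2: BMI <- Exercise -> AlcoholUse -> BloodPressure
  P3: BMI <- Exercise -> BloodPressure
  P4: BMI <- Diet <- Exercise -> AlcoholUse -> BloodPressure
  P5: BMI <- Diet <- Exercise -> BloodPressure
  P6: BMI <- Diet -> AlcoholUse <- Exercise -> BloodPressure
  P7: BMI <- Diet -> AlcoholUse -> BloodPressure
That exhausts the simple backdoor paths. Count: 7.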